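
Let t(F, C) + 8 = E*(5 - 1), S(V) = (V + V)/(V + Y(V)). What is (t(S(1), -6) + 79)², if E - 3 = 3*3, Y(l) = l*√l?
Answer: 14161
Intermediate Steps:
Y(l) = l^(3/2)
E = 12 (E = 3 + 3*3 = 3 + 9 = 12)
S(V) = 2*V/(V + V^(3/2)) (S(V) = (V + V)/(V + V^(3/2)) = (2*V)/(V + V^(3/2)) = 2*V/(V + V^(3/2)))
t(F, C) = 40 (t(F, C) = -8 + 12*(5 - 1) = -8 + 12*4 = -8 + 48 = 40)
(t(S(1), -6) + 79)² = (40 + 79)² = 119² = 14161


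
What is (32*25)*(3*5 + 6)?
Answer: 16800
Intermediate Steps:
(32*25)*(3*5 + 6) = 800*(15 + 6) = 800*21 = 16800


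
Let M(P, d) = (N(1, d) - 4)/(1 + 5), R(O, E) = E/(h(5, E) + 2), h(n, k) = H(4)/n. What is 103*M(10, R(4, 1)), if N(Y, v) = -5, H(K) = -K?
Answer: -309/2 ≈ -154.50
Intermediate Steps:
h(n, k) = -4/n (h(n, k) = (-1*4)/n = -4/n)
R(O, E) = 5*E/6 (R(O, E) = E/(-4/5 + 2) = E/(6/5) = 5*E/6)
M(P, d) = -3/2 (M(P, d) = (-5 - 4)/(1 + 5) = -9/6 = -9*1/6 = -3/2)
103*M(10, R(4, 1)) = 103*(-3/2) = -309/2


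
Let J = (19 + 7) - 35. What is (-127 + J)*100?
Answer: -13600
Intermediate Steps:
J = -9 (J = 26 - 35 = -9)
(-127 + J)*100 = (-127 - 9)*100 = -136*100 = -13600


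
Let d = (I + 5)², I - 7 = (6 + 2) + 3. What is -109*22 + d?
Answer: -1869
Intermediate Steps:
I = 18 (I = 7 + ((6 + 2) + 3) = 7 + (8 + 3) = 7 + 11 = 18)
d = 529 (d = (18 + 5)² = 23² = 529)
-109*22 + d = -109*22 + 529 = -2398 + 529 = -1869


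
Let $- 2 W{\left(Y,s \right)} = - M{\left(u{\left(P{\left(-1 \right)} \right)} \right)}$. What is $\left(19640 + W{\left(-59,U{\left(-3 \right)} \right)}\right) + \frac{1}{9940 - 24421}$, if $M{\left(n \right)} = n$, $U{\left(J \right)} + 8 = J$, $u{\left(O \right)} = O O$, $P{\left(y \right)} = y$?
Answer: $\frac{568828159}{28962} \approx 19641.0$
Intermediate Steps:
$u{\left(O \right)} = O^{2}$
$U{\left(J \right)} = -8 + J$
$W{\left(Y,s \right)} = \frac{1}{2}$ ($W{\left(Y,s \right)} = - \frac{\left(-1\right) \left(-1\right)^{2}}{2} = - \frac{\left(-1\right) 1}{2} = \left(- \frac{1}{2}\right) \left(-1\right) = \frac{1}{2}$)
$\left(19640 + W{\left(-59,U{\left(-3 \right)} \right)}\right) + \frac{1}{9940 - 24421} = \left(19640 + \frac{1}{2}\right) + \frac{1}{9940 - 24421} = \frac{39281}{2} + \frac{1}{-14481} = \frac{39281}{2} - \frac{1}{14481} = \frac{568828159}{28962}$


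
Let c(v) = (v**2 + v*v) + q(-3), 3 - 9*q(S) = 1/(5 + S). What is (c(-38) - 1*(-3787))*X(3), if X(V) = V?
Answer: 120155/6 ≈ 20026.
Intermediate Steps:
q(S) = 1/3 - 1/(9*(5 + S))
c(v) = 5/18 + 2*v**2 (c(v) = (v**2 + v*v) + (14 + 3*(-3))/(9*(5 - 3)) = (v**2 + v**2) + (1/9)*(14 - 9)/2 = 2*v**2 + (1/9)*(1/2)*5 = 2*v**2 + 5/18 = 5/18 + 2*v**2)
(c(-38) - 1*(-3787))*X(3) = ((5/18 + 2*(-38)**2) - 1*(-3787))*3 = ((5/18 + 2*1444) + 3787)*3 = ((5/18 + 2888) + 3787)*3 = (51989/18 + 3787)*3 = (120155/18)*3 = 120155/6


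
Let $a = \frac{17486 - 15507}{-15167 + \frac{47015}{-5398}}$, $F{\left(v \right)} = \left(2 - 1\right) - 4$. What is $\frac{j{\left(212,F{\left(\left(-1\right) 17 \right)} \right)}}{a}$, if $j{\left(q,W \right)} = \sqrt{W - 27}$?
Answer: $- \frac{81918481 i \sqrt{30}}{10682642} \approx - 42.001 i$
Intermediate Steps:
$F{\left(v \right)} = -3$ ($F{\left(v \right)} = 1 - 4 = -3$)
$j{\left(q,W \right)} = \sqrt{-27 + W}$
$a = - \frac{10682642}{81918481}$ ($a = \frac{1979}{-15167 + 47015 \left(- \frac{1}{5398}\right)} = \frac{1979}{-15167 - \frac{47015}{5398}} = \frac{1979}{- \frac{81918481}{5398}} = 1979 \left(- \frac{5398}{81918481}\right) = - \frac{10682642}{81918481} \approx -0.13041$)
$\frac{j{\left(212,F{\left(\left(-1\right) 17 \right)} \right)}}{a} = \frac{\sqrt{-27 - 3}}{- \frac{10682642}{81918481}} = \sqrt{-30} \left(- \frac{81918481}{10682642}\right) = i \sqrt{30} \left(- \frac{81918481}{10682642}\right) = - \frac{81918481 i \sqrt{30}}{10682642}$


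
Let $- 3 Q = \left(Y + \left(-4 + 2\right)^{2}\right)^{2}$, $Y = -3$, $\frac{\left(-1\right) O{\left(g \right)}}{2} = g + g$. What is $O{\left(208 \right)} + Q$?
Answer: $- \frac{2497}{3} \approx -832.33$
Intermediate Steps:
$O{\left(g \right)} = - 4 g$ ($O{\left(g \right)} = - 2 \left(g + g\right) = - 2 \cdot 2 g = - 4 g$)
$Q = - \frac{1}{3}$ ($Q = - \frac{\left(-3 + \left(-4 + 2\right)^{2}\right)^{2}}{3} = - \frac{\left(-3 + \left(-2\right)^{2}\right)^{2}}{3} = - \frac{\left(-3 + 4\right)^{2}}{3} = - \frac{1^{2}}{3} = \left(- \frac{1}{3}\right) 1 = - \frac{1}{3} \approx -0.33333$)
$O{\left(208 \right)} + Q = \left(-4\right) 208 - \frac{1}{3} = -832 - \frac{1}{3} = - \frac{2497}{3}$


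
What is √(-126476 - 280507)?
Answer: I*√406983 ≈ 637.95*I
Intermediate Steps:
√(-126476 - 280507) = √(-406983) = I*√406983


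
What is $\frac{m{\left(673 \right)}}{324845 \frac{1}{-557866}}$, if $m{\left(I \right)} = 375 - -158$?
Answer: $- \frac{297342578}{324845} \approx -915.34$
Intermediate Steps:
$m{\left(I \right)} = 533$ ($m{\left(I \right)} = 375 + 158 = 533$)
$\frac{m{\left(673 \right)}}{324845 \frac{1}{-557866}} = \frac{533}{324845 \frac{1}{-557866}} = \frac{533}{324845 \left(- \frac{1}{557866}\right)} = \frac{533}{- \frac{324845}{557866}} = 533 \left(- \frac{557866}{324845}\right) = - \frac{297342578}{324845}$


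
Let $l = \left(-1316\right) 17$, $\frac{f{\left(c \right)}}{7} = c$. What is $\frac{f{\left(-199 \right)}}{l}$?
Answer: $\frac{199}{3196} \approx 0.062265$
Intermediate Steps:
$f{\left(c \right)} = 7 c$
$l = -22372$
$\frac{f{\left(-199 \right)}}{l} = \frac{7 \left(-199\right)}{-22372} = \left(-1393\right) \left(- \frac{1}{22372}\right) = \frac{199}{3196}$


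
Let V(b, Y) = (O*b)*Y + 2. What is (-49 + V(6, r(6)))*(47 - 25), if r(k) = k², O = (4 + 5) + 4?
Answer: 60742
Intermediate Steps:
O = 13 (O = 9 + 4 = 13)
V(b, Y) = 2 + 13*Y*b (V(b, Y) = (13*b)*Y + 2 = 13*Y*b + 2 = 2 + 13*Y*b)
(-49 + V(6, r(6)))*(47 - 25) = (-49 + (2 + 13*6²*6))*(47 - 25) = (-49 + (2 + 13*36*6))*22 = (-49 + (2 + 2808))*22 = (-49 + 2810)*22 = 2761*22 = 60742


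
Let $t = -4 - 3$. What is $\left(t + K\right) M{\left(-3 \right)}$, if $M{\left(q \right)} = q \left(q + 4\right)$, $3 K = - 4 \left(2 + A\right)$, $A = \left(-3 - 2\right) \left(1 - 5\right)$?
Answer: $109$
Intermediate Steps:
$t = -7$ ($t = -4 - 3 = -7$)
$A = 20$ ($A = \left(-5\right) \left(-4\right) = 20$)
$K = - \frac{88}{3}$ ($K = \frac{\left(-4\right) \left(2 + 20\right)}{3} = \frac{\left(-4\right) 22}{3} = \frac{1}{3} \left(-88\right) = - \frac{88}{3} \approx -29.333$)
$M{\left(q \right)} = q \left(4 + q\right)$
$\left(t + K\right) M{\left(-3 \right)} = \left(-7 - \frac{88}{3}\right) \left(- 3 \left(4 - 3\right)\right) = - \frac{109 \left(\left(-3\right) 1\right)}{3} = \left(- \frac{109}{3}\right) \left(-3\right) = 109$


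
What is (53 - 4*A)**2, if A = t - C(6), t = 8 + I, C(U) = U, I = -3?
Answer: 3249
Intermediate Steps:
t = 5 (t = 8 - 3 = 5)
A = -1 (A = 5 - 1*6 = 5 - 6 = -1)
(53 - 4*A)**2 = (53 - 4*(-1))**2 = (53 + 4)**2 = 57**2 = 3249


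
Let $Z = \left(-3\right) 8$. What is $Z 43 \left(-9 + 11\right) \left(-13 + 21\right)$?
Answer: $-16512$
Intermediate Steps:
$Z = -24$
$Z 43 \left(-9 + 11\right) \left(-13 + 21\right) = \left(-24\right) 43 \left(-9 + 11\right) \left(-13 + 21\right) = - 1032 \cdot 2 \cdot 8 = \left(-1032\right) 16 = -16512$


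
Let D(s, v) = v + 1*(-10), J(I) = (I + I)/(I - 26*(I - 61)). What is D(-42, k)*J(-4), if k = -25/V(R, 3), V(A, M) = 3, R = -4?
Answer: 220/2529 ≈ 0.086991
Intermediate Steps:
J(I) = 2*I/(1586 - 25*I) (J(I) = (2*I)/(I - 26*(-61 + I)) = (2*I)/(I + (1586 - 26*I)) = (2*I)/(1586 - 25*I) = 2*I/(1586 - 25*I))
k = -25/3 ≈ -8.3333
D(s, v) = -10 + v (D(s, v) = v - 10 = -10 + v)
D(-42, k)*J(-4) = (-10 - 25/3)*(-2*(-4)/(-1586 + 25*(-4))) = -(-110)*(-4)/(3*(-1586 - 100)) = -(-110)*(-4)/(3*(-1686)) = -(-110)*(-4)*(-1)/(3*1686) = -55/3*(-4/843) = 220/2529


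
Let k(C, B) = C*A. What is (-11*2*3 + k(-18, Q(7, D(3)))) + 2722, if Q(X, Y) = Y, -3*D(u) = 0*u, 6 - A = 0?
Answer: 2548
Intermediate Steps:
A = 6 (A = 6 - 1*0 = 6 + 0 = 6)
D(u) = 0 (D(u) = -0*u = -⅓*0 = 0)
k(C, B) = 6*C (k(C, B) = C*6 = 6*C)
(-11*2*3 + k(-18, Q(7, D(3)))) + 2722 = (-11*2*3 + 6*(-18)) + 2722 = (-22*3 - 108) + 2722 = (-66 - 108) + 2722 = -174 + 2722 = 2548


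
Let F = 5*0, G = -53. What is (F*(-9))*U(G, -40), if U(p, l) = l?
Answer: 0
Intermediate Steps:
F = 0
(F*(-9))*U(G, -40) = (0*(-9))*(-40) = 0*(-40) = 0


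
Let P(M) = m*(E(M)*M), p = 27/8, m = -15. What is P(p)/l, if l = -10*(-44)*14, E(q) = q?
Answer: -2187/78848 ≈ -0.027737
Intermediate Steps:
p = 27/8 (p = (⅛)*27 = 27/8 ≈ 3.3750)
P(M) = -15*M² (P(M) = -15*M*M = -15*M²)
l = 6160 (l = 440*14 = 6160)
P(p)/l = -15*(27/8)²/6160 = -15*729/64*(1/6160) = -10935/64*1/6160 = -2187/78848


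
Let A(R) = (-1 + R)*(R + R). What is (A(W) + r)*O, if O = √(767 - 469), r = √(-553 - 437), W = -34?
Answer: √298*(2380 + 3*I*√110) ≈ 41085.0 + 543.16*I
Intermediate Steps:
A(R) = 2*R*(-1 + R) (A(R) = (-1 + R)*(2*R) = 2*R*(-1 + R))
r = 3*I*√110 (r = √(-990) = 3*I*√110 ≈ 31.464*I)
O = √298 ≈ 17.263
(A(W) + r)*O = (2*(-34)*(-1 - 34) + 3*I*√110)*√298 = (2*(-34)*(-35) + 3*I*√110)*√298 = (2380 + 3*I*√110)*√298 = √298*(2380 + 3*I*√110)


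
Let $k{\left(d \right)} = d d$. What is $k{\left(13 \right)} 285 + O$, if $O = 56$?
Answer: $48221$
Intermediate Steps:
$k{\left(d \right)} = d^{2}$
$k{\left(13 \right)} 285 + O = 13^{2} \cdot 285 + 56 = 169 \cdot 285 + 56 = 48165 + 56 = 48221$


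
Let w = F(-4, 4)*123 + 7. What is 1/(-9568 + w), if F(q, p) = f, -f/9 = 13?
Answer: -1/23952 ≈ -4.1750e-5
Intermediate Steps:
f = -117 (f = -9*13 = -117)
F(q, p) = -117
w = -14384 (w = -117*123 + 7 = -14391 + 7 = -14384)
1/(-9568 + w) = 1/(-9568 - 14384) = 1/(-23952) = -1/23952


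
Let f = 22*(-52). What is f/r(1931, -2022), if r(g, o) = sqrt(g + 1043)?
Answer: -572*sqrt(2974)/1487 ≈ -20.978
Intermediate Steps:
f = -1144
r(g, o) = sqrt(1043 + g)
f/r(1931, -2022) = -1144/sqrt(1043 + 1931) = -1144*sqrt(2974)/2974 = -572*sqrt(2974)/1487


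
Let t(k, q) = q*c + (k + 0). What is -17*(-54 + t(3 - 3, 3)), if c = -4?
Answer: 1122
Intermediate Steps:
t(k, q) = k - 4*q (t(k, q) = q*(-4) + (k + 0) = -4*q + k = k - 4*q)
-17*(-54 + t(3 - 3, 3)) = -17*(-54 + ((3 - 3) - 4*3)) = -17*(-54 + (0 - 12)) = -17*(-54 - 12) = -17*(-66) = 1122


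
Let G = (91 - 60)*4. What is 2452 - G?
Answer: 2328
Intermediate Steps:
G = 124 (G = 31*4 = 124)
2452 - G = 2452 - 1*124 = 2452 - 124 = 2328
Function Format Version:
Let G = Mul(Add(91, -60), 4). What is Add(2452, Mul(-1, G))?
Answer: 2328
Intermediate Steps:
G = 124 (G = Mul(31, 4) = 124)
Add(2452, Mul(-1, G)) = Add(2452, Mul(-1, 124)) = Add(2452, -124) = 2328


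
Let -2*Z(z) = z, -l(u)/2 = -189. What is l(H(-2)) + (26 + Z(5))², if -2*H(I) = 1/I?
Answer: 3721/4 ≈ 930.25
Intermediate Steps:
H(I) = -1/(2*I)
l(u) = 378 (l(u) = -2*(-189) = 378)
Z(z) = -z/2
l(H(-2)) + (26 + Z(5))² = 378 + (26 - ½*5)² = 378 + (26 - 5/2)² = 378 + (47/2)² = 378 + 2209/4 = 3721/4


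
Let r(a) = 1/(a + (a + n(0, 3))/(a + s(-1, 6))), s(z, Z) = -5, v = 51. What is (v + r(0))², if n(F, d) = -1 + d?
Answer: 9409/4 ≈ 2352.3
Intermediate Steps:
r(a) = 1/(a + (2 + a)/(-5 + a)) (r(a) = 1/(a + (a + (-1 + 3))/(a - 5)) = 1/(a + (a + 2)/(-5 + a)) = 1/(a + (2 + a)/(-5 + a)))
(v + r(0))² = (51 + (-5 + 0)/(2 + 0² - 4*0))² = (51 - 5/(2 + 0 + 0))² = (51 - 5/2)² = (97/2)² = 9409/4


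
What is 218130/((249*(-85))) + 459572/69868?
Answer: -91891091/24645937 ≈ -3.7284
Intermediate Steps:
218130/((249*(-85))) + 459572/69868 = 218130/(-21165) + 459572*(1/69868) = 218130*(-1/21165) + 114893/17467 = -14542/1411 + 114893/17467 = -91891091/24645937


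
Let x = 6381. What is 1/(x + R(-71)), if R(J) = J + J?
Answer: 1/6239 ≈ 0.00016028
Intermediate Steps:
R(J) = 2*J
1/(x + R(-71)) = 1/(6381 + 2*(-71)) = 1/(6381 - 142) = 1/6239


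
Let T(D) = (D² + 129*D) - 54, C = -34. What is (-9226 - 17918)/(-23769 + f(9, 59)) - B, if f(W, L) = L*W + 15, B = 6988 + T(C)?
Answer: -28663616/7741 ≈ -3702.8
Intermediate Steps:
T(D) = -54 + D² + 129*D
B = 3704 (B = 6988 + (-54 + (-34)² + 129*(-34)) = 6988 + (-54 + 1156 - 4386) = 6988 - 3284 = 3704)
f(W, L) = 15 + L*W
(-9226 - 17918)/(-23769 + f(9, 59)) - B = (-9226 - 17918)/(-23769 + (15 + 59*9)) - 1*3704 = -27144/(-23769 + (15 + 531)) - 3704 = -27144/(-23769 + 546) - 3704 = -27144/(-23223) - 3704 = -27144*(-1/23223) - 3704 = 9048/7741 - 3704 = -28663616/7741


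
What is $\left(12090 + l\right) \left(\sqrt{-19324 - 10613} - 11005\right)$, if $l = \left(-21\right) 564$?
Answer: $-2707230 + 246 i \sqrt{29937} \approx -2.7072 \cdot 10^{6} + 42564.0 i$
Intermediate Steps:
$l = -11844$
$\left(12090 + l\right) \left(\sqrt{-19324 - 10613} - 11005\right) = \left(12090 - 11844\right) \left(\sqrt{-19324 - 10613} - 11005\right) = 246 \left(\sqrt{-29937} - 11005\right) = 246 \left(i \sqrt{29937} - 11005\right) = 246 \left(-11005 + i \sqrt{29937}\right) = -2707230 + 246 i \sqrt{29937}$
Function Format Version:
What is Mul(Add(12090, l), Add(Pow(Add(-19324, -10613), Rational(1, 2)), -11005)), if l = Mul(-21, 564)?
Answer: Add(-2707230, Mul(246, I, Pow(29937, Rational(1, 2)))) ≈ Add(-2.7072e+6, Mul(42564., I))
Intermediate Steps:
l = -11844
Mul(Add(12090, l), Add(Pow(Add(-19324, -10613), Rational(1, 2)), -11005)) = Mul(Add(12090, -11844), Add(Pow(Add(-19324, -10613), Rational(1, 2)), -11005)) = Mul(246, Add(Pow(-29937, Rational(1, 2)), -11005)) = Mul(246, Add(Mul(I, Pow(29937, Rational(1, 2))), -11005)) = Mul(246, Add(-11005, Mul(I, Pow(29937, Rational(1, 2))))) = Add(-2707230, Mul(246, I, Pow(29937, Rational(1, 2))))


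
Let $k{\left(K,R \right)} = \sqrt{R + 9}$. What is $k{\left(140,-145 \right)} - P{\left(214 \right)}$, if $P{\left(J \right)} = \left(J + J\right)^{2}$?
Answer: $-183184 + 2 i \sqrt{34} \approx -1.8318 \cdot 10^{5} + 11.662 i$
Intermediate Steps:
$P{\left(J \right)} = 4 J^{2}$ ($P{\left(J \right)} = \left(2 J\right)^{2} = 4 J^{2}$)
$k{\left(K,R \right)} = \sqrt{9 + R}$
$k{\left(140,-145 \right)} - P{\left(214 \right)} = \sqrt{9 - 145} - 4 \cdot 214^{2} = \sqrt{-136} - 4 \cdot 45796 = 2 i \sqrt{34} - 183184 = -183184 + 2 i \sqrt{34}$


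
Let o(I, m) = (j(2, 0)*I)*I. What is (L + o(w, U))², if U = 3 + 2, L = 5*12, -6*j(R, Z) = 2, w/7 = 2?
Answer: 256/9 ≈ 28.444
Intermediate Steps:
w = 14 (w = 7*2 = 14)
j(R, Z) = -⅓ (j(R, Z) = -⅙*2 = -⅓)
L = 60
U = 5
o(I, m) = -I²/3 (o(I, m) = (-I/3)*I = -I²/3)
(L + o(w, U))² = (60 - ⅓*14²)² = (60 - ⅓*196)² = (60 - 196/3)² = (-16/3)² = 256/9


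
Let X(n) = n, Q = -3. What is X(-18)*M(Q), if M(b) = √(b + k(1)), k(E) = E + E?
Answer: -18*I ≈ -18.0*I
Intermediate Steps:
k(E) = 2*E
M(b) = √(2 + b) (M(b) = √(b + 2*1) = √(b + 2) = √(2 + b))
X(-18)*M(Q) = -18*√(2 - 3) = -18*I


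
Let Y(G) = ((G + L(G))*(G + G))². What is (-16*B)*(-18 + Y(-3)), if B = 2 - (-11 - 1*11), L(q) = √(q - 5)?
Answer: -6912 + 165888*I*√2 ≈ -6912.0 + 2.346e+5*I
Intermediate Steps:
L(q) = √(-5 + q)
Y(G) = 4*G²*(G + √(-5 + G))² (Y(G) = ((G + √(-5 + G))*(G + G))² = ((G + √(-5 + G))*(2*G))² = (2*G*(G + √(-5 + G)))² = 4*G²*(G + √(-5 + G))²)
B = 24 (B = 2 - (-11 - 11) = 2 - 1*(-22) = 2 + 22 = 24)
(-16*B)*(-18 + Y(-3)) = (-16*24)*(-18 + 4*(-3)²*(-3 + √(-5 - 3))²) = -384*(-18 + 4*9*(-3 + √(-8))²) = -384*(-18 + 4*9*(-3 + 2*I*√2)²) = -384*(-18 + 36*(-3 + 2*I*√2)²) = 6912 - 13824*(-3 + 2*I*√2)²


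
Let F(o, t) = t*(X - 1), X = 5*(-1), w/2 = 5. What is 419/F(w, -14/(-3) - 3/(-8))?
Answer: -1676/121 ≈ -13.851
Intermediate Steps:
w = 10 (w = 2*5 = 10)
X = -5
F(o, t) = -6*t (F(o, t) = t*(-5 - 1) = t*(-6) = -6*t)
419/F(w, -14/(-3) - 3/(-8)) = 419/((-6*(-14/(-3) - 3/(-8)))) = 419/((-6*(-14*(-1/3) - 3*(-1/8)))) = 419/((-6*(14/3 + 3/8))) = 419/((-6*121/24)) = 419/(-121/4) = 419*(-4/121) = -1676/121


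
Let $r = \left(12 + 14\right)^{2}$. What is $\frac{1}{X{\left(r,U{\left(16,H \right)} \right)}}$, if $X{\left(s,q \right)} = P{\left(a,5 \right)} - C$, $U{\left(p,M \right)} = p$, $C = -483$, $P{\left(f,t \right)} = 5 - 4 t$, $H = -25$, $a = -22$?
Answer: $\frac{1}{468} \approx 0.0021368$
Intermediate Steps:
$r = 676$ ($r = 26^{2} = 676$)
$X{\left(s,q \right)} = 468$ ($X{\left(s,q \right)} = \left(5 - 20\right) - -483 = \left(5 - 20\right) + 483 = -15 + 483 = 468$)
$\frac{1}{X{\left(r,U{\left(16,H \right)} \right)}} = \frac{1}{468}$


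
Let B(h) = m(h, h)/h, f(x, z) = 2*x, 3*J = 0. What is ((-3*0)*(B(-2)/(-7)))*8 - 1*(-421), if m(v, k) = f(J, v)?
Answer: 421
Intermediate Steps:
J = 0 (J = (⅓)*0 = 0)
m(v, k) = 0 (m(v, k) = 2*0 = 0)
B(h) = 0 (B(h) = 0/h = 0)
((-3*0)*(B(-2)/(-7)))*8 - 1*(-421) = ((-3*0)*(0/(-7)))*8 - 1*(-421) = (0*(0*(-⅐)))*8 + 421 = (0*0)*8 + 421 = 0*8 + 421 = 0 + 421 = 421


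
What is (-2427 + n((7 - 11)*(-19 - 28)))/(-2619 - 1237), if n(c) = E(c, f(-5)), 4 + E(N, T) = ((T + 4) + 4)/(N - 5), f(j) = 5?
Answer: 111215/176412 ≈ 0.63043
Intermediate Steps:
E(N, T) = -4 + (8 + T)/(-5 + N) (E(N, T) = -4 + ((T + 4) + 4)/(N - 5) = -4 + ((4 + T) + 4)/(-5 + N) = -4 + (8 + T)/(-5 + N))
n(c) = (33 - 4*c)/(-5 + c) (n(c) = (28 + 5 - 4*c)/(-5 + c) = (33 - 4*c)/(-5 + c))
(-2427 + n((7 - 11)*(-19 - 28)))/(-2619 - 1237) = (-2427 + (33 - 4*(7 - 11)*(-19 - 28))/(-5 + (7 - 11)*(-19 - 28)))/(-2619 - 1237) = (-2427 + (33 - (-16)*(-47))/(-5 - 4*(-47)))/(-3856) = (-2427 + (33 - 4*188)/(-5 + 188))*(-1/3856) = (-2427 + (33 - 752)/183)*(-1/3856) = (-2427 + (1/183)*(-719))*(-1/3856) = (-2427 - 719/183)*(-1/3856) = -444860/183*(-1/3856) = 111215/176412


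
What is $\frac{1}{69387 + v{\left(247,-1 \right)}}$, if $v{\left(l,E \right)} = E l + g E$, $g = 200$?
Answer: $\frac{1}{68940} \approx 1.4505 \cdot 10^{-5}$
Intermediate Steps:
$v{\left(l,E \right)} = 200 E + E l$ ($v{\left(l,E \right)} = E l + 200 E = 200 E + E l$)
$\frac{1}{69387 + v{\left(247,-1 \right)}} = \frac{1}{69387 - \left(200 + 247\right)} = \frac{1}{69387 - 447} = \frac{1}{68940}$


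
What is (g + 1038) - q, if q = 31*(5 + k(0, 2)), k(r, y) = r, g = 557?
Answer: 1440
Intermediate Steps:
q = 155 (q = 31*(5 + 0) = 31*5 = 155)
(g + 1038) - q = (557 + 1038) - 1*155 = 1595 - 155 = 1440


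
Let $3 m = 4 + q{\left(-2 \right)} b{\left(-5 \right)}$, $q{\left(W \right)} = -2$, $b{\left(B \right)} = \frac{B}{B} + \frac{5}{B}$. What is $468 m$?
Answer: $624$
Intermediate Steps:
$b{\left(B \right)} = 1 + \frac{5}{B}$
$m = \frac{4}{3}$ ($m = \frac{4 - 2 \frac{5 - 5}{-5}}{3} = \frac{4 - 2 \left(\left(- \frac{1}{5}\right) 0\right)}{3} = \frac{4 - 0}{3} = \frac{4 + 0}{3} = \frac{1}{3} \cdot 4 = \frac{4}{3} \approx 1.3333$)
$468 m = 468 \cdot \frac{4}{3} = 624$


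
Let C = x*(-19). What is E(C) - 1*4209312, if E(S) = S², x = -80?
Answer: -1898912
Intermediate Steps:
C = 1520 (C = -80*(-19) = 1520)
E(C) - 1*4209312 = 1520² - 1*4209312 = 2310400 - 4209312 = -1898912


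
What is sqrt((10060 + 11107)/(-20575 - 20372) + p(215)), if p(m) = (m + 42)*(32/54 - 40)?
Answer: I*sqrt(152833950895485)/122841 ≈ 100.64*I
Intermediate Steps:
p(m) = -14896/9 - 1064*m/27 (p(m) = (42 + m)*(32*(1/54) - 40) = (42 + m)*(16/27 - 40) = (42 + m)*(-1064/27) = -14896/9 - 1064*m/27)
sqrt((10060 + 11107)/(-20575 - 20372) + p(215)) = sqrt((10060 + 11107)/(-20575 - 20372) + (-14896/9 - 1064/27*215)) = sqrt(21167/(-40947) + (-14896/9 - 228760/27)) = sqrt(21167*(-1/40947) - 273448/27) = sqrt(-21167/40947 - 273448/27) = sqrt(-3732482255/368523) = I*sqrt(152833950895485)/122841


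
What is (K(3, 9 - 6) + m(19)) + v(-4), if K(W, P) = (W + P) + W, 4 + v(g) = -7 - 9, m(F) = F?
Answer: 8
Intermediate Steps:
v(g) = -20 (v(g) = -4 + (-7 - 9) = -4 - 16 = -20)
K(W, P) = P + 2*W (K(W, P) = (P + W) + W = P + 2*W)
(K(3, 9 - 6) + m(19)) + v(-4) = (((9 - 6) + 2*3) + 19) - 20 = ((3 + 6) + 19) - 20 = (9 + 19) - 20 = 28 - 20 = 8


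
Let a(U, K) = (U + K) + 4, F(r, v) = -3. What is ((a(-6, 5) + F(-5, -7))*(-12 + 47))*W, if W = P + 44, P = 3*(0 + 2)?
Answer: 0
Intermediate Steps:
a(U, K) = 4 + K + U (a(U, K) = (K + U) + 4 = 4 + K + U)
P = 6 (P = 3*2 = 6)
W = 50 (W = 6 + 44 = 50)
((a(-6, 5) + F(-5, -7))*(-12 + 47))*W = (((4 + 5 - 6) - 3)*(-12 + 47))*50 = ((3 - 3)*35)*50 = (0*35)*50 = 0*50 = 0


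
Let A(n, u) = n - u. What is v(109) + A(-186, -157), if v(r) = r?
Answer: 80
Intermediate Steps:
v(109) + A(-186, -157) = 109 + (-186 - 1*(-157)) = 109 + (-186 + 157) = 109 - 29 = 80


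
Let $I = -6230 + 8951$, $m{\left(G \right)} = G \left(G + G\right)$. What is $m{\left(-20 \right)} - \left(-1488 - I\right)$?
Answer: $5009$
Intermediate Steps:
$m{\left(G \right)} = 2 G^{2}$ ($m{\left(G \right)} = G 2 G = 2 G^{2}$)
$I = 2721$
$m{\left(-20 \right)} - \left(-1488 - I\right) = 2 \left(-20\right)^{2} - \left(-1488 - 2721\right) = 2 \cdot 400 - \left(-1488 - 2721\right) = 800 - -4209 = 800 + 4209 = 5009$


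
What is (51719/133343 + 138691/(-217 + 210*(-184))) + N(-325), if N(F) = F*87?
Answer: -427166164485/15105857 ≈ -28278.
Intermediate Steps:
N(F) = 87*F
(51719/133343 + 138691/(-217 + 210*(-184))) + N(-325) = (51719/133343 + 138691/(-217 + 210*(-184))) + 87*(-325) = (51719*(1/133343) + 138691/(-217 - 38640)) - 28275 = (51719/133343 + 138691/(-38857)) - 28275 = (51719/133343 + 138691*(-1/38857)) - 28275 = (51719/133343 - 19813/5551) - 28275 = -48057810/15105857 - 28275 = -427166164485/15105857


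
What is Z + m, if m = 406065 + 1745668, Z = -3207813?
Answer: -1056080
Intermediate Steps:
m = 2151733
Z + m = -3207813 + 2151733 = -1056080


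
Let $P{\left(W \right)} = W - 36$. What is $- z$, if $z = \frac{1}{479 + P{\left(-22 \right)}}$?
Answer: $- \frac{1}{421} \approx -0.0023753$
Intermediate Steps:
$P{\left(W \right)} = -36 + W$
$z = \frac{1}{421}$ ($z = \frac{1}{479 - 58} = \frac{1}{421} \approx 0.0023753$)
$- z = \left(-1\right) \frac{1}{421} = - \frac{1}{421}$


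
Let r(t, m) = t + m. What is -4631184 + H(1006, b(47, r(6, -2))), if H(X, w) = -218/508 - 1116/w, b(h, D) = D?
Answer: -1176391711/254 ≈ -4.6315e+6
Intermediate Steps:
r(t, m) = m + t
H(X, w) = -109/254 - 1116/w (H(X, w) = -218*1/508 - 1116/w = -109/254 - 1116/w)
-4631184 + H(1006, b(47, r(6, -2))) = -4631184 + (-109/254 - 1116/(-2 + 6)) = -4631184 + (-109/254 - 1116/4) = -4631184 + (-109/254 - 1116*¼) = -4631184 + (-109/254 - 279) = -4631184 - 70975/254 = -1176391711/254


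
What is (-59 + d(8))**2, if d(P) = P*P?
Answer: 25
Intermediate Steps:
d(P) = P**2
(-59 + d(8))**2 = (-59 + 8**2)**2 = (-59 + 64)**2 = 5**2 = 25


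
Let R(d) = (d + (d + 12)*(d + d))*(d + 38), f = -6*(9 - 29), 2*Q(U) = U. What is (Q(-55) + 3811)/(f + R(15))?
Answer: 7567/87690 ≈ 0.086293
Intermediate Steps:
Q(U) = U/2
f = 120 (f = -6*(-20) = 120)
R(d) = (38 + d)*(d + 2*d*(12 + d)) (R(d) = (d + (12 + d)*(2*d))*(38 + d) = (d + 2*d*(12 + d))*(38 + d) = (38 + d)*(d + 2*d*(12 + d)))
(Q(-55) + 3811)/(f + R(15)) = ((½)*(-55) + 3811)/(120 + 15*(950 + 2*15² + 101*15)) = (-55/2 + 3811)/(120 + 15*(950 + 2*225 + 1515)) = 7567/(2*(120 + 15*(950 + 450 + 1515))) = 7567/(2*(120 + 15*2915)) = 7567/(2*(120 + 43725)) = (7567/2)/43845 = (7567/2)*(1/43845) = 7567/87690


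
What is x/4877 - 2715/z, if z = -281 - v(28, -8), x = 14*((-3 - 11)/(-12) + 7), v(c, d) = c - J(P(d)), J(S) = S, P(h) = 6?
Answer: 13275698/1477731 ≈ 8.9838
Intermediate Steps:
v(c, d) = -6 + c (v(c, d) = c - 1*6 = c - 6 = -6 + c)
x = 343/3 (x = 14*(-14*(-1/12) + 7) = 14*(7/6 + 7) = 14*(49/6) = 343/3 ≈ 114.33)
z = -303 (z = -281 - (-6 + 28) = -281 - 1*22 = -281 - 22 = -303)
x/4877 - 2715/z = (343/3)/4877 - 2715/(-303) = (343/3)*(1/4877) - 2715*(-1/303) = 343/14631 + 905/101 = 13275698/1477731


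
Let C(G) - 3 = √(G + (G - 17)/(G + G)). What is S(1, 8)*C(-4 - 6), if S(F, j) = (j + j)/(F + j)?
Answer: 16/3 + 8*I*√865/45 ≈ 5.3333 + 5.2286*I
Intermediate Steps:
S(F, j) = 2*j/(F + j) (S(F, j) = (2*j)/(F + j) = 2*j/(F + j))
C(G) = 3 + √(G + (-17 + G)/(2*G)) (C(G) = 3 + √(G + (G - 17)/(G + G)) = 3 + √(G + (-17 + G)/((2*G))) = 3 + √(G + (-17 + G)*(1/(2*G))) = 3 + √(G + (-17 + G)/(2*G)))
S(1, 8)*C(-4 - 6) = (2*8/(1 + 8))*(3 + √(2 - 34/(-4 - 6) + 4*(-4 - 6))/2) = (2*8/9)*(3 + √(2 - 34/(-10) + 4*(-10))/2) = (2*8*(⅑))*(3 + √(2 - 34*(-⅒) - 40)/2) = 16*(3 + √(2 + 17/5 - 40)/2)/9 = 16*(3 + √(-173/5)/2)/9 = 16*(3 + (I*√865/5)/2)/9 = 16*(3 + I*√865/10)/9 = 16/3 + 8*I*√865/45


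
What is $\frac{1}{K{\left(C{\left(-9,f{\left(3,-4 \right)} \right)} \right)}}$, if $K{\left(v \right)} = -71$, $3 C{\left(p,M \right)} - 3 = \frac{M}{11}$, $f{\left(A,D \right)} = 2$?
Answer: $- \frac{1}{71} \approx -0.014085$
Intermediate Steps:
$C{\left(p,M \right)} = 1 + \frac{M}{33}$ ($C{\left(p,M \right)} = 1 + \frac{M \frac{1}{11}}{3} = 1 + \frac{\frac{1}{11} M}{3} = 1 + \frac{M}{33}$)
$\frac{1}{K{\left(C{\left(-9,f{\left(3,-4 \right)} \right)} \right)}} = \frac{1}{-71} = - \frac{1}{71}$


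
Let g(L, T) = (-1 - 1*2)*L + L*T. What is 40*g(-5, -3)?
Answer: 1200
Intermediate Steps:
g(L, T) = -3*L + L*T (g(L, T) = (-1 - 2)*L + L*T = -3*L + L*T)
40*g(-5, -3) = 40*(-5*(-3 - 3)) = 40*(-5*(-6)) = 40*30 = 1200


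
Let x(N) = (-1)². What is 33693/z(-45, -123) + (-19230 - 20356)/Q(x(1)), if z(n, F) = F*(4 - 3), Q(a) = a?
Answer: -1634257/41 ≈ -39860.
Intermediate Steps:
x(N) = 1
z(n, F) = F (z(n, F) = F*1 = F)
33693/z(-45, -123) + (-19230 - 20356)/Q(x(1)) = 33693/(-123) + (-19230 - 20356)/1 = 33693*(-1/123) - 39586*1 = -11231/41 - 39586 = -1634257/41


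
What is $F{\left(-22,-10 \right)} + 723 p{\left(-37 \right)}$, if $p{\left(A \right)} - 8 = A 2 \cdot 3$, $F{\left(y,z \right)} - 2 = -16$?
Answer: $-154736$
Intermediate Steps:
$F{\left(y,z \right)} = -14$ ($F{\left(y,z \right)} = 2 - 16 = -14$)
$p{\left(A \right)} = 8 + 6 A$ ($p{\left(A \right)} = 8 + A 2 \cdot 3 = 8 + 2 A 3 = 8 + 6 A$)
$F{\left(-22,-10 \right)} + 723 p{\left(-37 \right)} = -14 + 723 \left(8 + 6 \left(-37\right)\right) = -14 + 723 \left(8 - 222\right) = -14 + 723 \left(-214\right) = -14 - 154722 = -154736$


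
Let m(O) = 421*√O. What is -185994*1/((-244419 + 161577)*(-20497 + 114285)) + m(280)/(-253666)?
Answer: 30999/1294930916 - 421*√70/126833 ≈ -0.027748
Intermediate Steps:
-185994*1/((-244419 + 161577)*(-20497 + 114285)) + m(280)/(-253666) = -185994*1/((-244419 + 161577)*(-20497 + 114285)) + (421*√280)/(-253666) = -185994/((-82842*93788)) + (421*(2*√70))*(-1/253666) = -185994/(-7769585496) + (842*√70)*(-1/253666) = -185994*(-1/7769585496) - 421*√70/126833 = 30999/1294930916 - 421*√70/126833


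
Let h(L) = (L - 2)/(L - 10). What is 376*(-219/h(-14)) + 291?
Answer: -123225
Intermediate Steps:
h(L) = (-2 + L)/(-10 + L)
376*(-219/h(-14)) + 291 = 376*(-219*(-10 - 14)/(-2 - 14)) + 291 = 376*(-219/(-16/(-24))) + 291 = 376*(-219/((-1/24*(-16)))) + 291 = 376*(-219/⅔) + 291 = 376*(-219*3/2) + 291 = 376*(-657/2) + 291 = -123516 + 291 = -123225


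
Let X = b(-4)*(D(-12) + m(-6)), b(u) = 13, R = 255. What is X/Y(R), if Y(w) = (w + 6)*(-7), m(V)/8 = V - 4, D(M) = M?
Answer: 1196/1827 ≈ 0.65462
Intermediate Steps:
m(V) = -32 + 8*V (m(V) = 8*(V - 4) = 8*(-4 + V) = -32 + 8*V)
Y(w) = -42 - 7*w (Y(w) = (6 + w)*(-7) = -42 - 7*w)
X = -1196 (X = 13*(-12 + (-32 + 8*(-6))) = 13*(-12 + (-32 - 48)) = 13*(-12 - 80) = 13*(-92) = -1196)
X/Y(R) = -1196/(-42 - 7*255) = -1196/(-42 - 1785) = -1196/(-1827) = -1196*(-1/1827) = 1196/1827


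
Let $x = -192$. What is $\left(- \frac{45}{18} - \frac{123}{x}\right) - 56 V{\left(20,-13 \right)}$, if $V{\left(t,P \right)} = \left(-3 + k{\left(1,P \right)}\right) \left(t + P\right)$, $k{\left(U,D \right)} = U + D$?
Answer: $\frac{376201}{64} \approx 5878.1$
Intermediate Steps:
$k{\left(U,D \right)} = D + U$
$V{\left(t,P \right)} = \left(-2 + P\right) \left(P + t\right)$ ($V{\left(t,P \right)} = \left(-3 + \left(P + 1\right)\right) \left(t + P\right) = \left(-3 + \left(1 + P\right)\right) \left(P + t\right) = \left(-2 + P\right) \left(P + t\right)$)
$\left(- \frac{45}{18} - \frac{123}{x}\right) - 56 V{\left(20,-13 \right)} = \left(- \frac{45}{18} - \frac{123}{-192}\right) - 56 \left(\left(-13\right)^{2} - -26 - 40 - 260\right) = \left(\left(-45\right) \frac{1}{18} - - \frac{41}{64}\right) - 56 \left(169 + 26 - 40 - 260\right) = \left(- \frac{5}{2} + \frac{41}{64}\right) - -5880 = - \frac{119}{64} + 5880 = \frac{376201}{64}$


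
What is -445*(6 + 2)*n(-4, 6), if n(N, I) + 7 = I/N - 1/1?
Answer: 33820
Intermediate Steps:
n(N, I) = -8 + I/N (n(N, I) = -7 + (I/N - 1/1) = -7 + (I/N - 1*1) = -7 + (I/N - 1) = -7 + (-1 + I/N) = -8 + I/N)
-445*(6 + 2)*n(-4, 6) = -445*(6 + 2)*(-8 + 6/(-4)) = -3560*(-8 + 6*(-¼)) = -3560*(-8 - 3/2) = -3560*(-19)/2 = -445*(-76) = 33820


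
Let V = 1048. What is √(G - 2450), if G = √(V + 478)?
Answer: √(-2450 + √1526) ≈ 49.101*I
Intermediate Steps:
G = √1526 (G = √(1048 + 478) = √1526 ≈ 39.064)
√(G - 2450) = √(√1526 - 2450) = √(-2450 + √1526)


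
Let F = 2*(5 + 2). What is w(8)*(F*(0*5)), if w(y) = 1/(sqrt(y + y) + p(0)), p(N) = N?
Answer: 0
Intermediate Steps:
F = 14 (F = 2*7 = 14)
w(y) = sqrt(2)/(2*sqrt(y)) (w(y) = 1/(sqrt(y + y) + 0) = 1/(sqrt(2*y) + 0) = 1/(sqrt(2)*sqrt(y) + 0) = 1/(sqrt(2)*sqrt(y)) = sqrt(2)/(2*sqrt(y)))
w(8)*(F*(0*5)) = (sqrt(2)/(2*sqrt(8)))*(14*(0*5)) = (sqrt(2)*(sqrt(2)/4)/2)*(14*0) = (1/4)*0 = 0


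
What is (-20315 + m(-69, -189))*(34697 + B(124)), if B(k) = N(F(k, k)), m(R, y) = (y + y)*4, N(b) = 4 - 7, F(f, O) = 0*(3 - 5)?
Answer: -757265938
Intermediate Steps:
F(f, O) = 0 (F(f, O) = 0*(-2) = 0)
N(b) = -3
m(R, y) = 8*y (m(R, y) = (2*y)*4 = 8*y)
B(k) = -3
(-20315 + m(-69, -189))*(34697 + B(124)) = (-20315 + 8*(-189))*(34697 - 3) = (-20315 - 1512)*34694 = -21827*34694 = -757265938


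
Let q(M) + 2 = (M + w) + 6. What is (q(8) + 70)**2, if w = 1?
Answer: 6889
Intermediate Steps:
q(M) = 5 + M (q(M) = -2 + ((M + 1) + 6) = -2 + ((1 + M) + 6) = -2 + (7 + M) = 5 + M)
(q(8) + 70)**2 = ((5 + 8) + 70)**2 = (13 + 70)**2 = 83**2 = 6889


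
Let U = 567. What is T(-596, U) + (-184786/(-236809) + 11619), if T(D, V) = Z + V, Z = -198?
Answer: 2839051078/236809 ≈ 11989.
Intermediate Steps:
T(D, V) = -198 + V
T(-596, U) + (-184786/(-236809) + 11619) = (-198 + 567) + (-184786/(-236809) + 11619) = 369 + (-184786*(-1/236809) + 11619) = 369 + (184786/236809 + 11619) = 369 + 2751668557/236809 = 2839051078/236809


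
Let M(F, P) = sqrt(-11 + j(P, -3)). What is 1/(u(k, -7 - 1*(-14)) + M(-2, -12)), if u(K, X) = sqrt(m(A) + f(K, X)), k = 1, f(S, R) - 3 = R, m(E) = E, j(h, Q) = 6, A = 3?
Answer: 1/(sqrt(13) + I*sqrt(5)) ≈ 0.20031 - 0.12423*I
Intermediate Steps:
f(S, R) = 3 + R
M(F, P) = I*sqrt(5) (M(F, P) = sqrt(-11 + 6) = sqrt(-5) = I*sqrt(5))
u(K, X) = sqrt(6 + X) (u(K, X) = sqrt(3 + (3 + X)) = sqrt(6 + X))
1/(u(k, -7 - 1*(-14)) + M(-2, -12)) = 1/(sqrt(6 + (-7 - 1*(-14))) + I*sqrt(5)) = 1/(sqrt(6 + (-7 + 14)) + I*sqrt(5)) = 1/(sqrt(6 + 7) + I*sqrt(5)) = 1/(sqrt(13) + I*sqrt(5))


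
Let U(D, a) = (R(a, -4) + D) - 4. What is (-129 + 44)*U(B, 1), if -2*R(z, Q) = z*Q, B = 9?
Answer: -595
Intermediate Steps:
R(z, Q) = -Q*z/2 (R(z, Q) = -z*Q/2 = -Q*z/2)
U(D, a) = -4 + D + 2*a (U(D, a) = (-1/2*(-4)*a + D) - 4 = (2*a + D) - 4 = (D + 2*a) - 4 = -4 + D + 2*a)
(-129 + 44)*U(B, 1) = (-129 + 44)*(-4 + 9 + 2*1) = -85*(-4 + 9 + 2) = -85*7 = -595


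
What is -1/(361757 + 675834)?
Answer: -1/1037591 ≈ -9.6377e-7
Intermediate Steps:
-1/(361757 + 675834) = -1/1037591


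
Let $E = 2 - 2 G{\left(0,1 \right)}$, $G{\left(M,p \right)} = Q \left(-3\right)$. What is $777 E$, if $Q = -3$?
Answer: $-12432$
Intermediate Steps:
$G{\left(M,p \right)} = 9$ ($G{\left(M,p \right)} = \left(-3\right) \left(-3\right) = 9$)
$E = -16$ ($E = 2 - 18 = -16$)
$777 E = 777 \left(-16\right) = -12432$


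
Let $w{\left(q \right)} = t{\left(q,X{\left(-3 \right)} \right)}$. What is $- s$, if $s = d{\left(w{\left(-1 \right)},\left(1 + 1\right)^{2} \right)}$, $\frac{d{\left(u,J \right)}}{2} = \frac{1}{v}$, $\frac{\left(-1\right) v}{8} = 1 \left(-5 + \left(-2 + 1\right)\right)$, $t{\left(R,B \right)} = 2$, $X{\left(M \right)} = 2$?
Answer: $- \frac{1}{24} \approx -0.041667$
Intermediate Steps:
$w{\left(q \right)} = 2$
$v = 48$ ($v = - 8 \cdot 1 \left(-5 + \left(-2 + 1\right)\right) = - 8 \cdot 1 \left(-5 - 1\right) = - 8 \cdot 1 \left(-6\right) = \left(-8\right) \left(-6\right) = 48$)
$d{\left(u,J \right)} = \frac{1}{24}$ ($d{\left(u,J \right)} = \frac{2}{48} = 2 \cdot \frac{1}{48} = \frac{1}{24}$)
$s = \frac{1}{24} \approx 0.041667$
$- s = \left(-1\right) \frac{1}{24} = - \frac{1}{24}$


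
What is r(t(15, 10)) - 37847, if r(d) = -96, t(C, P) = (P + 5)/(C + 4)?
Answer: -37943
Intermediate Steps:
t(C, P) = (5 + P)/(4 + C)
r(t(15, 10)) - 37847 = -96 - 37847 = -37943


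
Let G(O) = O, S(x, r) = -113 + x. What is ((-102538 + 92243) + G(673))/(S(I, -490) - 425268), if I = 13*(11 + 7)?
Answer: 9622/425147 ≈ 0.022632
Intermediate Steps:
I = 234 (I = 13*18 = 234)
((-102538 + 92243) + G(673))/(S(I, -490) - 425268) = ((-102538 + 92243) + 673)/((-113 + 234) - 425268) = (-10295 + 673)/(121 - 425268) = -9622/(-425147) = -9622*(-1/425147) = 9622/425147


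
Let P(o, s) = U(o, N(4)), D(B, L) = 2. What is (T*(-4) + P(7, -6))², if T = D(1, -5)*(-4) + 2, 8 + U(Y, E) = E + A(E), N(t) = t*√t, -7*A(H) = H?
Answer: 25600/49 ≈ 522.45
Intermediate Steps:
A(H) = -H/7
N(t) = t^(3/2)
U(Y, E) = -8 + 6*E/7 (U(Y, E) = -8 + (E - E/7) = -8 + 6*E/7)
T = -6 (T = 2*(-4) + 2 = -8 + 2 = -6)
P(o, s) = -8/7 (P(o, s) = -8 + 6*4^(3/2)/7 = -8 + (6/7)*8 = -8 + 48/7 = -8/7)
(T*(-4) + P(7, -6))² = (-6*(-4) - 8/7)² = (24 - 8/7)² = (160/7)² = 25600/49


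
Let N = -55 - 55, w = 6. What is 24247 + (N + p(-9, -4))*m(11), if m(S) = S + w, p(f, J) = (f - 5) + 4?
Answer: 22207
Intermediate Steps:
p(f, J) = -1 + f (p(f, J) = (-5 + f) + 4 = -1 + f)
m(S) = 6 + S (m(S) = S + 6 = 6 + S)
N = -110
24247 + (N + p(-9, -4))*m(11) = 24247 + (-110 + (-1 - 9))*(6 + 11) = 24247 + (-110 - 10)*17 = 24247 - 120*17 = 24247 - 2040 = 22207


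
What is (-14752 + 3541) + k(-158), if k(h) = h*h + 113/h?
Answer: 2172861/158 ≈ 13752.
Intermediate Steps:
k(h) = h² + 113/h
(-14752 + 3541) + k(-158) = (-14752 + 3541) + (113 + (-158)³)/(-158) = -11211 - (113 - 3944312)/158 = -11211 - 1/158*(-3944199) = -11211 + 3944199/158 = 2172861/158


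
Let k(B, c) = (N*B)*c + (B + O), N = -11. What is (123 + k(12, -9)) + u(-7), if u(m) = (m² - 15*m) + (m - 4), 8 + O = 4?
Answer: 1462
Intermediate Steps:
O = -4 (O = -8 + 4 = -4)
u(m) = -4 + m² - 14*m (u(m) = (m² - 15*m) + (-4 + m) = -4 + m² - 14*m)
k(B, c) = -4 + B - 11*B*c (k(B, c) = (-11*B)*c + (B - 4) = -11*B*c + (-4 + B) = -4 + B - 11*B*c)
(123 + k(12, -9)) + u(-7) = (123 + (-4 + 12 - 11*12*(-9))) + (-4 + (-7)² - 14*(-7)) = (123 + (-4 + 12 + 1188)) + (-4 + 49 + 98) = (123 + 1196) + 143 = 1319 + 143 = 1462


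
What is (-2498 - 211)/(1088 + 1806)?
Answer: -2709/2894 ≈ -0.93607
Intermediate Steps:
(-2498 - 211)/(1088 + 1806) = -2709/2894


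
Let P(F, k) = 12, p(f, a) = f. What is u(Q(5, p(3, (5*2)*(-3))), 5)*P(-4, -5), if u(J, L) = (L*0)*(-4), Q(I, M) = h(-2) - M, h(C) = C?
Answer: 0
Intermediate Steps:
Q(I, M) = -2 - M
u(J, L) = 0 (u(J, L) = 0*(-4) = 0)
u(Q(5, p(3, (5*2)*(-3))), 5)*P(-4, -5) = 0*12 = 0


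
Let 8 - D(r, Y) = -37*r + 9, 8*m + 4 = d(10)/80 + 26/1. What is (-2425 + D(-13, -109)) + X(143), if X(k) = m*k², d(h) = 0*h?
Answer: 213311/4 ≈ 53328.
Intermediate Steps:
d(h) = 0
m = 11/4 (m = -½ + (0/80 + 26/1)/8 = -½ + (0*(1/80) + 26*1)/8 = -½ + (0 + 26)/8 = -½ + (⅛)*26 = -½ + 13/4 = 11/4 ≈ 2.7500)
X(k) = 11*k²/4
D(r, Y) = -1 + 37*r (D(r, Y) = 8 - (-37*r + 9) = 8 - (9 - 37*r) = 8 + (-9 + 37*r) = -1 + 37*r)
(-2425 + D(-13, -109)) + X(143) = (-2425 + (-1 + 37*(-13))) + (11/4)*143² = (-2425 + (-1 - 481)) + (11/4)*20449 = (-2425 - 482) + 224939/4 = -2907 + 224939/4 = 213311/4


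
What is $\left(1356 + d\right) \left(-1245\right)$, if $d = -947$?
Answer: $-509205$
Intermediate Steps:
$\left(1356 + d\right) \left(-1245\right) = \left(1356 - 947\right) \left(-1245\right) = 409 \left(-1245\right) = -509205$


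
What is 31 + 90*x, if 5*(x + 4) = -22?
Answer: -725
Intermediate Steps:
x = -42/5 (x = -4 + (1/5)*(-22) = -4 - 22/5 = -42/5 ≈ -8.4000)
31 + 90*x = 31 + 90*(-42/5) = 31 - 756 = -725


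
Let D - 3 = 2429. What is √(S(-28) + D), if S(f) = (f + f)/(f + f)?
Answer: √2433 ≈ 49.325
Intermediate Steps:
D = 2432 (D = 3 + 2429 = 2432)
S(f) = 1 (S(f) = (2*f)/((2*f)) = (2*f)*(1/(2*f)) = 1)
√(S(-28) + D) = √(1 + 2432) = √2433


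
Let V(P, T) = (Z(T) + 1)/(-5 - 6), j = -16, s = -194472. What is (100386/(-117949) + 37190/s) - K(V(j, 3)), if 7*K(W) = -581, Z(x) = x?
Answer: 72304876097/882222228 ≈ 81.958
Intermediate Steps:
V(P, T) = -1/11 - T/11 (V(P, T) = (T + 1)/(-5 - 6) = (1 + T)/(-11) = (1 + T)*(-1/11) = -1/11 - T/11)
K(W) = -83 (K(W) = (⅐)*(-581) = -83)
(100386/(-117949) + 37190/s) - K(V(j, 3)) = (100386/(-117949) + 37190/(-194472)) - 1*(-83) = (100386*(-1/117949) + 37190*(-1/194472)) + 83 = (-7722/9073 - 18595/97236) + 83 = -919568827/882222228 + 83 = 72304876097/882222228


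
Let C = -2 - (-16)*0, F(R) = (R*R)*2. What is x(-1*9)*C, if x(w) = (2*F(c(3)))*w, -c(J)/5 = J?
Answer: 16200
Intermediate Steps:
c(J) = -5*J
F(R) = 2*R² (F(R) = R²*2 = 2*R²)
x(w) = 900*w (x(w) = (2*(2*(-5*3)²))*w = (2*(2*(-15)²))*w = (2*(2*225))*w = (2*450)*w = 900*w)
C = -2 (C = -2 - 4*0 = -2 + 0 = -2)
x(-1*9)*C = (900*(-1*9))*(-2) = (900*(-9))*(-2) = -8100*(-2) = 16200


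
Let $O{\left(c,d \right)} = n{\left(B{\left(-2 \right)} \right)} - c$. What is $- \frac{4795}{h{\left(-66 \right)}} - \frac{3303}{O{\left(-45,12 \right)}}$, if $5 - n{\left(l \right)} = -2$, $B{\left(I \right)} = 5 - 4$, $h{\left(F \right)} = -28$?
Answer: $\frac{2801}{26} \approx 107.73$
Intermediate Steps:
$B{\left(I \right)} = 1$ ($B{\left(I \right)} = 5 - 4 = 1$)
$n{\left(l \right)} = 7$ ($n{\left(l \right)} = 5 - -2 = 5 + 2 = 7$)
$O{\left(c,d \right)} = 7 - c$
$- \frac{4795}{h{\left(-66 \right)}} - \frac{3303}{O{\left(-45,12 \right)}} = - \frac{4795}{-28} - \frac{3303}{7 - -45} = \left(-4795\right) \left(- \frac{1}{28}\right) - \frac{3303}{7 + 45} = \frac{685}{4} - \frac{3303}{52} = \frac{2801}{26}$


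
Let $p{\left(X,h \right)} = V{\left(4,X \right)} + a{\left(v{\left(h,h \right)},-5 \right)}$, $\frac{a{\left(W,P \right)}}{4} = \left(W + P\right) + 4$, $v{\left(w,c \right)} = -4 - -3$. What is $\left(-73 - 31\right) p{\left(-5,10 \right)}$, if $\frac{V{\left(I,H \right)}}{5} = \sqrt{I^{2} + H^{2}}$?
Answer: $832 - 520 \sqrt{41} \approx -2497.6$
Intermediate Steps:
$v{\left(w,c \right)} = -1$ ($v{\left(w,c \right)} = -4 + 3 = -1$)
$a{\left(W,P \right)} = 16 + 4 P + 4 W$ ($a{\left(W,P \right)} = 4 \left(\left(W + P\right) + 4\right) = 4 \left(\left(P + W\right) + 4\right) = 4 \left(4 + P + W\right) = 16 + 4 P + 4 W$)
$V{\left(I,H \right)} = 5 \sqrt{H^{2} + I^{2}}$ ($V{\left(I,H \right)} = 5 \sqrt{I^{2} + H^{2}} = 5 \sqrt{H^{2} + I^{2}}$)
$p{\left(X,h \right)} = -8 + 5 \sqrt{16 + X^{2}}$ ($p{\left(X,h \right)} = 5 \sqrt{X^{2} + 4^{2}} + \left(16 + 4 \left(-5\right) + 4 \left(-1\right)\right) = 5 \sqrt{X^{2} + 16} - 8 = 5 \sqrt{16 + X^{2}} - 8 = -8 + 5 \sqrt{16 + X^{2}}$)
$\left(-73 - 31\right) p{\left(-5,10 \right)} = \left(-73 - 31\right) \left(-8 + 5 \sqrt{16 + \left(-5\right)^{2}}\right) = - 104 \left(-8 + 5 \sqrt{16 + 25}\right) = - 104 \left(-8 + 5 \sqrt{41}\right) = 832 - 520 \sqrt{41}$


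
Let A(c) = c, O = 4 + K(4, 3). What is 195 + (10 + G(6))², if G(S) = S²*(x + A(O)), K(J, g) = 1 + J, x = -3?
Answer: 51271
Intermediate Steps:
O = 9 (O = 4 + (1 + 4) = 4 + 5 = 9)
G(S) = 6*S² (G(S) = S²*(-3 + 9) = S²*6 = 6*S²)
195 + (10 + G(6))² = 195 + (10 + 6*6²)² = 195 + (10 + 6*36)² = 195 + (10 + 216)² = 195 + 226² = 195 + 51076 = 51271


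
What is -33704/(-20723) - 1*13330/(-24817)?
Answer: 48376946/22360117 ≈ 2.1635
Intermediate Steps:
-33704/(-20723) - 1*13330/(-24817) = -33704*(-1/20723) - 13330*(-1/24817) = 33704/20723 + 13330/24817 = 48376946/22360117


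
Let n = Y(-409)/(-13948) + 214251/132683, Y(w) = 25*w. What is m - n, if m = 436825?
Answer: 808411294516677/1850662484 ≈ 4.3682e+5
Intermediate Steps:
n = 4345056623/1850662484 (n = (25*(-409))/(-13948) + 214251/132683 = -10225*(-1/13948) + 214251*(1/132683) = 10225/13948 + 214251/132683 = 4345056623/1850662484 ≈ 2.3478)
m - n = 436825 - 1*4345056623/1850662484 = 436825 - 4345056623/1850662484 = 808411294516677/1850662484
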